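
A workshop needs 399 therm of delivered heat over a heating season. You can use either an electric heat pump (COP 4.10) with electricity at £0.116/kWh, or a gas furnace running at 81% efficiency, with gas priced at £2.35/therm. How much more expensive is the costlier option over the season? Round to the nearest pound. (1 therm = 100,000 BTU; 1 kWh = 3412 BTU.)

Heat load = 399 therm × 100,000 = 39,900,000 BTU
Gas: input = 39,900,000 / 0.81 = 49,259,259 BTU = 492.6 therm → 492.6 × £2.35 = £1,157.59
Heat pump: 39,900,000 BTU / 3412 = 11,690 kWh heat; / 4.10 = 2,852 kWh in → × £0.116 = £330.86
Difference = |£1,157.59 − £330.86| = £826.74 ≈ £827

£827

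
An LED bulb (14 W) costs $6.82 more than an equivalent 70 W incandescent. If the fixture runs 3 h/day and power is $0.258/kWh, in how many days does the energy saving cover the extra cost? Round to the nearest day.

157 days

Power saved = 70 − 14 = 56 W
Daily energy saved = 56 W × 3 h = 168 Wh = 0.168 kWh
Daily savings = 0.168 × $0.258 = $0.0433
Payback = $6.82 / $0.0433 per day = 157.3 days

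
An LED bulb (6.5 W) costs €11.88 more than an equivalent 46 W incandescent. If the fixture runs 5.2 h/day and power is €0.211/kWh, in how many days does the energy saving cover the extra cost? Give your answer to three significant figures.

Power saved = 46 − 6.5 = 39.5 W
Daily energy saved = 39.5 W × 5.2 h = 205.4 Wh = 0.2054 kWh
Daily savings = 0.2054 × €0.211 = €0.0433
Payback = €11.88 / €0.0433 per day = 274.1 days

274 days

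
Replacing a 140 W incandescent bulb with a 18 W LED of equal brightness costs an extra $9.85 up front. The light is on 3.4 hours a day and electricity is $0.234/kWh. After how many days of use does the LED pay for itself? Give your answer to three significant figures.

Power saved = 140 − 18 = 122 W
Daily energy saved = 122 W × 3.4 h = 414.8 Wh = 0.4148 kWh
Daily savings = 0.4148 × $0.234 = $0.0971
Payback = $9.85 / $0.0971 per day = 101.5 days

101 days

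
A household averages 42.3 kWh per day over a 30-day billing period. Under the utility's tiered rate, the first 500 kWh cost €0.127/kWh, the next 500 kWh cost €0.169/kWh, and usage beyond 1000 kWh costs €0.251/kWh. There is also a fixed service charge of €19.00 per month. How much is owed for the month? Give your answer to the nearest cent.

Usage = 42.3 kWh/day × 30 days = 1269 kWh
First 500 kWh × €0.127 = €63.50
Next 500 kWh × €0.169 = €84.50
Remaining 269 kWh × €0.251 = €67.52
Energy charge = €215.52; + service €19.00 = €234.52

€234.52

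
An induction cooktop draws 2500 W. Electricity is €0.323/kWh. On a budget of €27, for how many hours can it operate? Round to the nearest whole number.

33 h

Energy budget = €27 / €0.323 per kWh = 83.59 kWh = 83,591 Wh
Runtime = 83,591 Wh / 2500 W = 33.44 h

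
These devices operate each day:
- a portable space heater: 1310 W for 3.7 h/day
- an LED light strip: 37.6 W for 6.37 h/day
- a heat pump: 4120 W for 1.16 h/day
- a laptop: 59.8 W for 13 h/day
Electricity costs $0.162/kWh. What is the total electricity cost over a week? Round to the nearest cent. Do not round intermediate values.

$12.07

portable space heater: 1310 W × 3.7 h × 7 d = 33,929 Wh = 33.93 kWh
LED light strip: 37.6 W × 6.37 h × 7 d = 1,677 Wh = 1.677 kWh
heat pump: 4120 W × 1.16 h × 7 d = 33,454 Wh = 33.45 kWh
laptop: 59.8 W × 13 h × 7 d = 5,442 Wh = 5.442 kWh
Total energy = 33.93 + 1.677 + 33.45 + 5.442 = 74.5 kWh
Cost = 74.5 kWh × $0.162 = $12.07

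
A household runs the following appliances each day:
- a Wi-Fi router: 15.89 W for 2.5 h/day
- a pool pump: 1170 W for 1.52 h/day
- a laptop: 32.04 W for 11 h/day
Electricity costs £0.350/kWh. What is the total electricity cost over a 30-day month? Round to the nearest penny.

£22.79

Wi-Fi router: 15.89 W × 2.5 h × 30 d = 1,192 Wh = 1.192 kWh
pool pump: 1170 W × 1.52 h × 30 d = 53,352 Wh = 53.35 kWh
laptop: 32.04 W × 11 h × 30 d = 10,573 Wh = 10.57 kWh
Total energy = 1.192 + 53.35 + 10.57 = 65.12 kWh
Cost = 65.12 kWh × £0.350 = £22.79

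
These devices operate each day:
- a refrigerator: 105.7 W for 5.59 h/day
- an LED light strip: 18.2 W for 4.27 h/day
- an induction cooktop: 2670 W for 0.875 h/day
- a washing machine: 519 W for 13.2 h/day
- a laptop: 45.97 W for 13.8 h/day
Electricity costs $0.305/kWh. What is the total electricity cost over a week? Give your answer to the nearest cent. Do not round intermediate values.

$22.40

refrigerator: 105.7 W × 5.59 h × 7 d = 4,136 Wh = 4.136 kWh
LED light strip: 18.2 W × 4.27 h × 7 d = 544 Wh = 0.544 kWh
induction cooktop: 2670 W × 0.875 h × 7 d = 16,354 Wh = 16.35 kWh
washing machine: 519 W × 13.2 h × 7 d = 47,956 Wh = 47.96 kWh
laptop: 45.97 W × 13.8 h × 7 d = 4,441 Wh = 4.441 kWh
Total energy = 4.136 + 0.544 + 16.35 + 47.96 + 4.441 = 73.43 kWh
Cost = 73.43 kWh × $0.305 = $22.40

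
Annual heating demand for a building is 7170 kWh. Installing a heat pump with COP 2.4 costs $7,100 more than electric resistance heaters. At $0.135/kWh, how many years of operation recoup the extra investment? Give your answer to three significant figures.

Resistance: 7170 kWh × $0.135 = $967.95/yr
Heat pump: 7170 / 2.4 = 2988 kWh in → × $0.135 = $403.31/yr
Annual savings = $564.64
Payback = $7,100 / $564.64 = 12.6 years

12.6 years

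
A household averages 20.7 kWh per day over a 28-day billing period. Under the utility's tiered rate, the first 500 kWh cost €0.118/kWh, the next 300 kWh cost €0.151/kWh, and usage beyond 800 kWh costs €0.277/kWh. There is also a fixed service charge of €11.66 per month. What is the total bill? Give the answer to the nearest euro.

€83

Usage = 20.7 kWh/day × 28 days = 579.6 kWh
First 500 kWh × €0.118 = €59.00
Next 79.6 kWh × €0.151 = €12.02
Remaining tier: 0 kWh (not reached)
Energy charge = €71.02; + service €11.66 = €82.68 ≈ €83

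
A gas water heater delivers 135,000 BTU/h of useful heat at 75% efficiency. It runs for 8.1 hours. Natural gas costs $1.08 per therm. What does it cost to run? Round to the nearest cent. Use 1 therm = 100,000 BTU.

$15.75

Heat delivered = 135,000 BTU/h × 8.1 h = 1,093,500 BTU
Gas input = 1,093,500 / 0.75 = 1,458,000 BTU
= 1,458,000 / 100,000 = 14.58 therm
Cost = 14.58 × $1.08/therm = $15.75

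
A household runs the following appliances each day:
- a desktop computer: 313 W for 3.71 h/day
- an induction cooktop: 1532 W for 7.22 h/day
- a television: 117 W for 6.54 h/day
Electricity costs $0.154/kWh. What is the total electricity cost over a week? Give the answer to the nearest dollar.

$14

desktop computer: 313 W × 3.71 h × 7 d = 8,129 Wh = 8.129 kWh
induction cooktop: 1532 W × 7.22 h × 7 d = 77,427 Wh = 77.43 kWh
television: 117 W × 6.54 h × 7 d = 5,356 Wh = 5.356 kWh
Total energy = 8.129 + 77.43 + 5.356 = 90.91 kWh
Cost = 90.91 kWh × $0.154 = $14.00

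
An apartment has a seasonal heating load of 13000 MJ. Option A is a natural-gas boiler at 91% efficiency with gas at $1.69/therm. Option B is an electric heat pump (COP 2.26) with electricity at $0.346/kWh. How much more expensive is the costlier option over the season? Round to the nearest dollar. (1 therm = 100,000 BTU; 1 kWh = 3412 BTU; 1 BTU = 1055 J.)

$324

Heat load = 13000 MJ = 13,000,000,000 J / 1055 = 12,322,275 BTU
Gas: input = 12,322,275 / 0.91 = 13,540,961 BTU = 135.4 therm → 135.4 × $1.69 = $228.84
Heat pump: 12,322,275 BTU / 3412 = 3,611 kWh heat; / 2.26 = 1,598 kWh in → × $0.346 = $552.90
Difference = |$228.84 − $552.90| = $324.06 ≈ $324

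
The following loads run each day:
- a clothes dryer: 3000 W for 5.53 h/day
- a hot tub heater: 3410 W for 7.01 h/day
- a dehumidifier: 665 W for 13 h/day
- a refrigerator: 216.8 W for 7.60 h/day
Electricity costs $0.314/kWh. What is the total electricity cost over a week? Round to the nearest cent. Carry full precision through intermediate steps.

$111.63

clothes dryer: 3000 W × 5.53 h × 7 d = 116,130 Wh = 116.1 kWh
hot tub heater: 3410 W × 7.01 h × 7 d = 167,329 Wh = 167.3 kWh
dehumidifier: 665 W × 13 h × 7 d = 60,515 Wh = 60.52 kWh
refrigerator: 216.8 W × 7.60 h × 7 d = 11,534 Wh = 11.53 kWh
Total energy = 116.1 + 167.3 + 60.52 + 11.53 = 355.5 kWh
Cost = 355.5 kWh × $0.314 = $111.63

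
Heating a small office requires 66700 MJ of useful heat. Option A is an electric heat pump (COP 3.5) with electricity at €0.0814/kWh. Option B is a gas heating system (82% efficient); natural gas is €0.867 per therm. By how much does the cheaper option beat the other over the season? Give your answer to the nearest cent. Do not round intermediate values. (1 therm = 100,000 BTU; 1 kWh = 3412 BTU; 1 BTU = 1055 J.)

€237.52

Heat load = 66700 MJ = 66,700,000,000 J / 1055 = 63,222,749 BTU
Gas: input = 63,222,749 / 0.82 = 77,100,913 BTU = 771 therm → 771 × €0.867 = €668.46
Heat pump: 63,222,749 BTU / 3412 = 18,530 kWh heat; / 3.5 = 5,294 kWh in → × €0.0814 = €430.94
Difference = |€668.46 − €430.94| = €237.52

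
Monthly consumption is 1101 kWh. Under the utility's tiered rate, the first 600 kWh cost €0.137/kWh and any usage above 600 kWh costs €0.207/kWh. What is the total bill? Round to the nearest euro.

€186

First 600 kWh × €0.137 = €82.20
Remaining 501 kWh × €0.207 = €103.71
Total = €185.91 ≈ €186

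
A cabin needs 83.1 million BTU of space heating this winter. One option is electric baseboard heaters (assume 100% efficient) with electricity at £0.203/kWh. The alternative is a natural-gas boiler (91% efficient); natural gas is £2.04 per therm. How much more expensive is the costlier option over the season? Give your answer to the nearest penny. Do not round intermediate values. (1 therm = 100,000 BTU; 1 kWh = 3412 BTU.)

Heat load = 83.1 × 10⁶ BTU = 83,100,000 BTU
Gas: input = 83,100,000 / 0.91 = 91,318,681 BTU = 913.2 therm → 913.2 × £2.04 = £1,862.90
Electric: 83,100,000 BTU / 3412 = 24,360 kWh → × £0.203 = £4,944.11
Difference = |£1,862.90 − £4,944.11| = £3,081.21

£3081.21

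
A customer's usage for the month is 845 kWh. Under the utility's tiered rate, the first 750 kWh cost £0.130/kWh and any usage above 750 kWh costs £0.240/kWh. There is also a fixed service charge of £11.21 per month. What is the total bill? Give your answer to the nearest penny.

£131.51

First 750 kWh × £0.130 = £97.50
Remaining 95 kWh × £0.240 = £22.80
Energy charge = £120.30; + service £11.21 = £131.51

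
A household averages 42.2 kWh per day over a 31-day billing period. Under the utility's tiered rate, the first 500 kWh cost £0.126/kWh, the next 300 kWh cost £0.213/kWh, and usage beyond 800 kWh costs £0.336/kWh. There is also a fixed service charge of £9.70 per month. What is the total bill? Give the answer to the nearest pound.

Usage = 42.2 kWh/day × 31 days = 1308.2 kWh
First 500 kWh × £0.126 = £63.00
Next 300 kWh × £0.213 = £63.90
Remaining 508.2 kWh × £0.336 = £170.76
Energy charge = £297.66; + service £9.70 = £307.36 ≈ £307

£307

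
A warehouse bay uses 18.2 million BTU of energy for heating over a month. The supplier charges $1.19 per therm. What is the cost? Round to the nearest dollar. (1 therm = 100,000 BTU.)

18.2 million BTU × (10 therm/million BTU) = 182 therm
Cost = 182 therm × $1.19/therm = $216.58 ≈ $217

$217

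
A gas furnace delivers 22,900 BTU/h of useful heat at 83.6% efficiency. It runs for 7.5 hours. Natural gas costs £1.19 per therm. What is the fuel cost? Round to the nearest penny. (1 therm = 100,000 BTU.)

£2.44

Heat delivered = 22,900 BTU/h × 7.5 h = 171,750 BTU
Gas input = 171,750 / 0.836 = 205,443 BTU
= 205,443 / 100,000 = 2.054 therm
Cost = 2.054 × £1.19/therm = £2.44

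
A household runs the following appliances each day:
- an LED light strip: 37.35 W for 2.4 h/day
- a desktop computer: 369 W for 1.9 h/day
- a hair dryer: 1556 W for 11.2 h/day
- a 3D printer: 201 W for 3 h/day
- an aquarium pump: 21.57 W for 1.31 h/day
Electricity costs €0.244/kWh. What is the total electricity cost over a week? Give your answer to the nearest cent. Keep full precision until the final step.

LED light strip: 37.35 W × 2.4 h × 7 d = 627 Wh = 0.6275 kWh
desktop computer: 369 W × 1.9 h × 7 d = 4,908 Wh = 4.908 kWh
hair dryer: 1556 W × 11.2 h × 7 d = 121,990 Wh = 122 kWh
3D printer: 201 W × 3 h × 7 d = 4,221 Wh = 4.221 kWh
aquarium pump: 21.57 W × 1.31 h × 7 d = 198 Wh = 0.1978 kWh
Total energy = 0.6275 + 4.908 + 122 + 4.221 + 0.1978 = 131.9 kWh
Cost = 131.9 kWh × €0.244 = €32.19

€32.19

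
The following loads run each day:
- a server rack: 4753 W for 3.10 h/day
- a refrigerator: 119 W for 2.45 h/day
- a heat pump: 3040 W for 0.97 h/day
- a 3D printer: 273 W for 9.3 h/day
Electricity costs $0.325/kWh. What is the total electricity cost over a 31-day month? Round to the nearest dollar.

server rack: 4753 W × 3.10 h × 31 d = 456,763 Wh = 456.8 kWh
refrigerator: 119 W × 2.45 h × 31 d = 9,038 Wh = 9.038 kWh
heat pump: 3040 W × 0.97 h × 31 d = 91,413 Wh = 91.41 kWh
3D printer: 273 W × 9.3 h × 31 d = 78,706 Wh = 78.71 kWh
Total energy = 456.8 + 9.038 + 91.41 + 78.71 = 635.9 kWh
Cost = 635.9 kWh × $0.325 = $206.67 ≈ $207

$207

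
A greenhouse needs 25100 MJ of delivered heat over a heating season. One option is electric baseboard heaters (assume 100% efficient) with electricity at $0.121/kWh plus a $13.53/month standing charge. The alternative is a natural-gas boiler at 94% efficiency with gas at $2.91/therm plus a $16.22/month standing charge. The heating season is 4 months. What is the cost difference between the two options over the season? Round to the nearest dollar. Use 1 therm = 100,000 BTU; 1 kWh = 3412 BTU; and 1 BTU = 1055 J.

Heat load = 25100 MJ = 25,100,000,000 J / 1055 = 23,791,469 BTU
Gas: input = 23,791,469 / 0.94 = 25,310,074 BTU = 253.1 therm → 253.1 × $2.91 = $736.52; + 4 × $16.22 standing = $801.40
Electric: 23,791,469 BTU / 3412 = 6,973 kWh → × $0.121 = $843.72; + 4 × $13.53 standing = $897.84
Difference = |$801.40 − $897.84| = $96.44 ≈ $96

$96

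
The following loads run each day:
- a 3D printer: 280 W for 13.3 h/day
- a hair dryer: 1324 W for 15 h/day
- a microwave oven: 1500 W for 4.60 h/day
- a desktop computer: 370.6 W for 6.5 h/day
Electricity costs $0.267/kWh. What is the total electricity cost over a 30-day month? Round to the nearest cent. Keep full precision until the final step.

$263.47

3D printer: 280 W × 13.3 h × 30 d = 111,720 Wh = 111.7 kWh
hair dryer: 1324 W × 15 h × 30 d = 595,800 Wh = 595.8 kWh
microwave oven: 1500 W × 4.60 h × 30 d = 207,000 Wh = 207 kWh
desktop computer: 370.6 W × 6.5 h × 30 d = 72,267 Wh = 72.27 kWh
Total energy = 111.7 + 595.8 + 207 + 72.27 = 986.8 kWh
Cost = 986.8 kWh × $0.267 = $263.47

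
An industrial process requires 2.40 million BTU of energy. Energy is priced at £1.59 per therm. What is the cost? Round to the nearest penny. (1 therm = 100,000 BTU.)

2.40 million BTU × (10 therm/million BTU) = 24 therm
Cost = 24 therm × £1.59/therm = £38.16

£38.16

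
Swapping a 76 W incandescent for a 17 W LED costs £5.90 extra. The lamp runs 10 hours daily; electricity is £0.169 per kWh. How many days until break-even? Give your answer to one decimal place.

59.2 days

Power saved = 76 − 17 = 59 W
Daily energy saved = 59 W × 10 h = 590 Wh = 0.59 kWh
Daily savings = 0.59 × £0.169 = £0.0997
Payback = £5.90 / £0.0997 per day = 59.17 days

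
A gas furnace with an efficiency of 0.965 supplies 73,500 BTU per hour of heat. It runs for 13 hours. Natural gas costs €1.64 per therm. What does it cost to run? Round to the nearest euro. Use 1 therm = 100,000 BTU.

Heat delivered = 73,500 BTU/h × 13 h = 955,500 BTU
Gas input = 955,500 / 0.965 = 990,155 BTU
= 990,155 / 100,000 = 9.902 therm
Cost = 9.902 × €1.64/therm = €16.24 ≈ €16

€16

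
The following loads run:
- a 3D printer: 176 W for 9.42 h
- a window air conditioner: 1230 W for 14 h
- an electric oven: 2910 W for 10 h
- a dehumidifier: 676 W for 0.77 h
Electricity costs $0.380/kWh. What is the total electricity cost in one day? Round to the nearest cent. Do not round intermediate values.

3D printer: 176 W × 9.42 h = 1,658 Wh = 1.658 kWh
window air conditioner: 1230 W × 14 h = 17,220 Wh = 17.22 kWh
electric oven: 2910 W × 10 h = 29,100 Wh = 29.1 kWh
dehumidifier: 676 W × 0.77 h = 521 Wh = 0.5205 kWh
Total energy = 1.658 + 17.22 + 29.1 + 0.5205 = 48.5 kWh
Cost = 48.5 kWh × $0.380 = $18.43

$18.43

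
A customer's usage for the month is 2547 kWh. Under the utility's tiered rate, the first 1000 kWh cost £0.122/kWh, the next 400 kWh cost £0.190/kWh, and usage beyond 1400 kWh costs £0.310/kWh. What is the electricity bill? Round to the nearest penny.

£553.57

First 1000 kWh × £0.122 = £122.00
Next 400 kWh × £0.190 = £76.00
Remaining 1147 kWh × £0.310 = £355.57
Total = £553.57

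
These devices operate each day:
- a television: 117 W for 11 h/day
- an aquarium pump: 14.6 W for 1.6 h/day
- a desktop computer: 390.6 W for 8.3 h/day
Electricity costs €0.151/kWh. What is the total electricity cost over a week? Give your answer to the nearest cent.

€4.81

television: 117 W × 11 h × 7 d = 9,009 Wh = 9.009 kWh
aquarium pump: 14.6 W × 1.6 h × 7 d = 164 Wh = 0.1635 kWh
desktop computer: 390.6 W × 8.3 h × 7 d = 22,694 Wh = 22.69 kWh
Total energy = 9.009 + 0.1635 + 22.69 = 31.87 kWh
Cost = 31.87 kWh × €0.151 = €4.81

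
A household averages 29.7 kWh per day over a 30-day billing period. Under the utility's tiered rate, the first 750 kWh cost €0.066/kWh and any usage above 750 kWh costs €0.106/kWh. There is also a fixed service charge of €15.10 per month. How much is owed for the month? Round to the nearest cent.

€79.55

Usage = 29.7 kWh/day × 30 days = 891 kWh
First 750 kWh × €0.066 = €49.50
Remaining 141 kWh × €0.106 = €14.95
Energy charge = €64.45; + service €15.10 = €79.55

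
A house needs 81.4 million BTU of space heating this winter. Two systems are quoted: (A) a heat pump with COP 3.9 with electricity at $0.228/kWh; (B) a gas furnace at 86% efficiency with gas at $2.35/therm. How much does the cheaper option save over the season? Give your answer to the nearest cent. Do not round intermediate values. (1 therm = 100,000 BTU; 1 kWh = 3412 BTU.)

Heat load = 81.4 × 10⁶ BTU = 81,400,000 BTU
Gas: input = 81,400,000 / 0.86 = 94,651,163 BTU = 946.5 therm → 946.5 × $2.35 = $2,224.30
Heat pump: 81,400,000 BTU / 3412 = 23,860 kWh heat; / 3.9 = 6,117 kWh in → × $0.228 = $1,394.72
Difference = |$2,224.30 − $1,394.72| = $829.59

$829.59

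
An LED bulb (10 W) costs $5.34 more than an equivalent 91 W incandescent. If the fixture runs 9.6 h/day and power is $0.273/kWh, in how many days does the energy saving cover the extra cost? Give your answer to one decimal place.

25.2 days

Power saved = 91 − 10 = 81 W
Daily energy saved = 81 W × 9.6 h = 777.6 Wh = 0.7776 kWh
Daily savings = 0.7776 × $0.273 = $0.2123
Payback = $5.34 / $0.2123 per day = 25.15 days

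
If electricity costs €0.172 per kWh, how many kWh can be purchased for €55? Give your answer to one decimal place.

€55 / €0.172 per kWh = 319.8 kWh

319.8 kWh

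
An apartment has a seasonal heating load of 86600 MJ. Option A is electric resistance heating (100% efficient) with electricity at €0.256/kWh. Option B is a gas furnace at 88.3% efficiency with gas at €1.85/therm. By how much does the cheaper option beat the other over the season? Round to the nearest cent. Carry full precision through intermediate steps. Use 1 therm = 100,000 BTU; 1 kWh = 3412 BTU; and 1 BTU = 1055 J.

Heat load = 86600 MJ = 86,600,000,000 J / 1055 = 82,085,308 BTU
Gas: input = 82,085,308 / 0.883 = 92,961,844 BTU = 929.6 therm → 929.6 × €1.85 = €1,719.79
Electric: 82,085,308 BTU / 3412 = 24,060 kWh → × €0.256 = €6,158.80
Difference = |€1,719.79 − €6,158.80| = €4,439.01

€4439.01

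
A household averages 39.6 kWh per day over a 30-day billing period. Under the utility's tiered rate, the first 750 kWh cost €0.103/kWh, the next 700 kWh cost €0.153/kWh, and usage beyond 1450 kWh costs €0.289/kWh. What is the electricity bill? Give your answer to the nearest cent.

Usage = 39.6 kWh/day × 30 days = 1188 kWh
First 750 kWh × €0.103 = €77.25
Next 438 kWh × €0.153 = €67.01
Remaining tier: 0 kWh (not reached)
Total = €144.26

€144.26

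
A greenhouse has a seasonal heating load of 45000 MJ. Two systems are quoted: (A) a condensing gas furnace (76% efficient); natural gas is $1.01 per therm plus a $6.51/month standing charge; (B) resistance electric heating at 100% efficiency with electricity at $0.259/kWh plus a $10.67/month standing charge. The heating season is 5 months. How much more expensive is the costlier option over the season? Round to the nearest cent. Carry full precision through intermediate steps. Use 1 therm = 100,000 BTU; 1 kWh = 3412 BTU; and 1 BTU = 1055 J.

Heat load = 45000 MJ = 45,000,000,000 J / 1055 = 42,654,028 BTU
Gas: input = 42,654,028 / 0.76 = 56,123,722 BTU = 561.2 therm → 561.2 × $1.01 = $566.85; + 5 × $6.51 standing = $599.40
Electric: 42,654,028 BTU / 3412 = 12,500 kWh → × $0.259 = $3,237.81; + 5 × $10.67 standing = $3,291.16
Difference = |$599.40 − $3,291.16| = $2,691.76

$2691.76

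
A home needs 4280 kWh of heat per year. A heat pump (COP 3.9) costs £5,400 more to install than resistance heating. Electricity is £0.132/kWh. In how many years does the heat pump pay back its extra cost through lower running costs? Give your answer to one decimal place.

12.9 years

Resistance: 4280 kWh × £0.132 = £564.96/yr
Heat pump: 4280 / 3.9 = 1097 kWh in → × £0.132 = £144.86/yr
Annual savings = £420.10
Payback = £5,400 / £420.10 = 12.9 years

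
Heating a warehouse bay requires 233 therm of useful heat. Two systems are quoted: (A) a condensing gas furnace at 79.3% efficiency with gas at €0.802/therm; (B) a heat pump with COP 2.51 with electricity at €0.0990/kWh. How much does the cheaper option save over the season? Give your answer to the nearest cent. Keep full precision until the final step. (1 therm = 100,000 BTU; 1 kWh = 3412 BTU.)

Heat load = 233 therm × 100,000 = 23,300,000 BTU
Gas: input = 23,300,000 / 0.793 = 29,382,093 BTU = 293.8 therm → 293.8 × €0.802 = €235.64
Heat pump: 23,300,000 BTU / 3412 = 6,829 kWh heat; / 2.51 = 2,721 kWh in → × €0.0990 = €269.34
Difference = |€235.64 − €269.34| = €33.70

€33.70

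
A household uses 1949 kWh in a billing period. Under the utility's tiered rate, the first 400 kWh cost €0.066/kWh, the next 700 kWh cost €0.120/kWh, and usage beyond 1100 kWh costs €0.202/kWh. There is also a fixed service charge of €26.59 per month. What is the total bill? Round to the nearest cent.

€308.49

First 400 kWh × €0.066 = €26.40
Next 700 kWh × €0.120 = €84.00
Remaining 849 kWh × €0.202 = €171.50
Energy charge = €281.90; + service €26.59 = €308.49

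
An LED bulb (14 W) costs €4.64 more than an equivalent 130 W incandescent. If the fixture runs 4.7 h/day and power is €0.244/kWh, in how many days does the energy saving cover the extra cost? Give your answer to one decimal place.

34.9 days

Power saved = 130 − 14 = 116 W
Daily energy saved = 116 W × 4.7 h = 545.2 Wh = 0.5452 kWh
Daily savings = 0.5452 × €0.244 = €0.1330
Payback = €4.64 / €0.1330 per day = 34.88 days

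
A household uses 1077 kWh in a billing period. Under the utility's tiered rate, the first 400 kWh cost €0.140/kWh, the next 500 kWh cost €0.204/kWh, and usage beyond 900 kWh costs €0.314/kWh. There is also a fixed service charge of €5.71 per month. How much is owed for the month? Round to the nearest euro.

First 400 kWh × €0.140 = €56.00
Next 500 kWh × €0.204 = €102.00
Remaining 177 kWh × €0.314 = €55.58
Energy charge = €213.58; + service €5.71 = €219.29 ≈ €219

€219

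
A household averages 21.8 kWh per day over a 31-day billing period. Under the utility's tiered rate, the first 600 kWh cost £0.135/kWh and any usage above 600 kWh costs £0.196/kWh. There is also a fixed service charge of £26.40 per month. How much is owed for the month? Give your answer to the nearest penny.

£122.26

Usage = 21.8 kWh/day × 31 days = 675.8 kWh
First 600 kWh × £0.135 = £81.00
Remaining 75.8 kWh × £0.196 = £14.86
Energy charge = £95.86; + service £26.40 = £122.26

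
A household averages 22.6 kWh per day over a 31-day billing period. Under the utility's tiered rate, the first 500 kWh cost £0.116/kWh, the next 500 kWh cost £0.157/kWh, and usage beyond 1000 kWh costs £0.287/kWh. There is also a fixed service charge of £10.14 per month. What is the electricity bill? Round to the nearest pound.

Usage = 22.6 kWh/day × 31 days = 700.6 kWh
First 500 kWh × £0.116 = £58.00
Next 200.6 kWh × £0.157 = £31.49
Remaining tier: 0 kWh (not reached)
Energy charge = £89.49; + service £10.14 = £99.63 ≈ £100

£100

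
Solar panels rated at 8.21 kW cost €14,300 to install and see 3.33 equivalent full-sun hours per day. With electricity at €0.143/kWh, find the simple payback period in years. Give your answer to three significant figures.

10 years

Daily generation = 8.21 kW × 3.33 h = 27.34 kWh
Annual generation = 27.34 × 365 = 9978.8 kWh
Annual savings = 9978.8 × €0.143 = €1,426.97
Payback = €14,300 / €1,426.97 = 10 years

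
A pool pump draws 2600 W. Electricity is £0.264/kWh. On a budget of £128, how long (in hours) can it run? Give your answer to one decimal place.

Energy budget = £128 / £0.264 per kWh = 484.8 kWh = 484,848 Wh
Runtime = 484,848 Wh / 2600 W = 186.5 h

186.5 h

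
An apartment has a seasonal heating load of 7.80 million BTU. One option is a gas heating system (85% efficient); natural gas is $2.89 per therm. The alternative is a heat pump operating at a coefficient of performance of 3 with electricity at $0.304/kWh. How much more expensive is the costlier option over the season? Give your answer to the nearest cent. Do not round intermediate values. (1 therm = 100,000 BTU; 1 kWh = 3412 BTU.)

$33.55

Heat load = 7.80 × 10⁶ BTU = 7,800,000 BTU
Gas: input = 7,800,000 / 0.85 = 9,176,471 BTU = 91.76 therm → 91.76 × $2.89 = $265.20
Heat pump: 7,800,000 BTU / 3412 = 2,286 kWh heat; / 3 = 762 kWh in → × $0.304 = $231.65
Difference = |$265.20 − $231.65| = $33.55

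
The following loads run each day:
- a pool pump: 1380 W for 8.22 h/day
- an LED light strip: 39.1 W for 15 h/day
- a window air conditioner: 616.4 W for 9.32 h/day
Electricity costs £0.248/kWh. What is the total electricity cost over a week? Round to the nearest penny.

£30.68

pool pump: 1380 W × 8.22 h × 7 d = 79,405 Wh = 79.41 kWh
LED light strip: 39.1 W × 15 h × 7 d = 4,106 Wh = 4.106 kWh
window air conditioner: 616.4 W × 9.32 h × 7 d = 40,214 Wh = 40.21 kWh
Total energy = 79.41 + 4.106 + 40.21 = 123.7 kWh
Cost = 123.7 kWh × £0.248 = £30.68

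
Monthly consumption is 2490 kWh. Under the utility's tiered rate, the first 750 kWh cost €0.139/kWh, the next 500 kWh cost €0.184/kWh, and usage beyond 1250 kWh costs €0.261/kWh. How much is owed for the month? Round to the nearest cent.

First 750 kWh × €0.139 = €104.25
Next 500 kWh × €0.184 = €92.00
Remaining 1240 kWh × €0.261 = €323.64
Total = €519.89

€519.89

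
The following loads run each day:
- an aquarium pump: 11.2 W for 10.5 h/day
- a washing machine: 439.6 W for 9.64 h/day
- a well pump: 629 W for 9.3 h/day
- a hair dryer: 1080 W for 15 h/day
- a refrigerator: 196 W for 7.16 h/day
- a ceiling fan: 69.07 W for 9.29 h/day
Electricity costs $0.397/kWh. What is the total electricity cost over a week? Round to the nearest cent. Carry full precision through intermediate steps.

aquarium pump: 11.2 W × 10.5 h × 7 d = 823 Wh = 0.8232 kWh
washing machine: 439.6 W × 9.64 h × 7 d = 29,664 Wh = 29.66 kWh
well pump: 629 W × 9.3 h × 7 d = 40,948 Wh = 40.95 kWh
hair dryer: 1080 W × 15 h × 7 d = 113,400 Wh = 113.4 kWh
refrigerator: 196 W × 7.16 h × 7 d = 9,824 Wh = 9.824 kWh
ceiling fan: 69.07 W × 9.29 h × 7 d = 4,492 Wh = 4.492 kWh
Total energy = 0.8232 + 29.66 + 40.95 + 113.4 + 9.824 + 4.492 = 199.2 kWh
Cost = 199.2 kWh × $0.397 = $79.06

$79.06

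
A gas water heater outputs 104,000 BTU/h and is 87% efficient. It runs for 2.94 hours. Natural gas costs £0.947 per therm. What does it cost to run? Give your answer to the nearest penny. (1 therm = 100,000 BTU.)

Heat delivered = 104,000 BTU/h × 2.94 h = 305,760 BTU
Gas input = 305,760 / 0.87 = 351,448 BTU
= 351,448 / 100,000 = 3.514 therm
Cost = 3.514 × £0.947/therm = £3.33

£3.33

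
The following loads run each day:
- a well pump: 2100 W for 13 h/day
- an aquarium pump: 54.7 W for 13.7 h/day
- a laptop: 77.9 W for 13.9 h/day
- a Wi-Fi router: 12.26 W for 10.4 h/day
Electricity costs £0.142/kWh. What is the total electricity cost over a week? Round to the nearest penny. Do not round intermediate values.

well pump: 2100 W × 13 h × 7 d = 191,100 Wh = 191.1 kWh
aquarium pump: 54.7 W × 13.7 h × 7 d = 5,246 Wh = 5.246 kWh
laptop: 77.9 W × 13.9 h × 7 d = 7,580 Wh = 7.58 kWh
Wi-Fi router: 12.26 W × 10.4 h × 7 d = 893 Wh = 0.8925 kWh
Total energy = 191.1 + 5.246 + 7.58 + 0.8925 = 204.8 kWh
Cost = 204.8 kWh × £0.142 = £29.08

£29.08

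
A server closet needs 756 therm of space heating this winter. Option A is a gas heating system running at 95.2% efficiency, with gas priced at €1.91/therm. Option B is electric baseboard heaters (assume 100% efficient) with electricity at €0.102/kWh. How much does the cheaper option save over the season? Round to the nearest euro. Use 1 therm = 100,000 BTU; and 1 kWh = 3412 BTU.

€743

Heat load = 756 therm × 100,000 = 75,600,000 BTU
Gas: input = 75,600,000 / 0.952 = 79,411,765 BTU = 794.1 therm → 794.1 × €1.91 = €1,516.76
Electric: 75,600,000 BTU / 3412 = 22,160 kWh → × €0.102 = €2,260.02
Difference = |€1,516.76 − €2,260.02| = €743.26 ≈ €743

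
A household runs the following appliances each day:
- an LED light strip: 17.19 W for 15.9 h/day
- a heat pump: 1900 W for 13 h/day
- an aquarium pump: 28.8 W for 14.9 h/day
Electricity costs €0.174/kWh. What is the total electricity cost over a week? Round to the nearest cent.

€30.94

LED light strip: 17.19 W × 15.9 h × 7 d = 1,913 Wh = 1.913 kWh
heat pump: 1900 W × 13 h × 7 d = 172,900 Wh = 172.9 kWh
aquarium pump: 28.8 W × 14.9 h × 7 d = 3,004 Wh = 3.004 kWh
Total energy = 1.913 + 172.9 + 3.004 = 177.8 kWh
Cost = 177.8 kWh × €0.174 = €30.94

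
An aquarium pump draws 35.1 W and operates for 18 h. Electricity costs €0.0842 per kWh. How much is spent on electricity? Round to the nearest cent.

€0.05

Energy = 35.1 W × 18 h = 632 Wh = 0.6318 kWh
Cost = 0.6318 kWh × €0.0842/kWh = €0.05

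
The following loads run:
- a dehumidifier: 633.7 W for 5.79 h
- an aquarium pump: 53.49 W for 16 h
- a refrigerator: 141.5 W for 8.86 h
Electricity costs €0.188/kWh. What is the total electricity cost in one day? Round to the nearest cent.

€1.09

dehumidifier: 633.7 W × 5.79 h = 3,669 Wh = 3.669 kWh
aquarium pump: 53.49 W × 16 h = 856 Wh = 0.8558 kWh
refrigerator: 141.5 W × 8.86 h = 1,254 Wh = 1.254 kWh
Total energy = 3.669 + 0.8558 + 1.254 = 5.779 kWh
Cost = 5.779 kWh × €0.188 = €1.09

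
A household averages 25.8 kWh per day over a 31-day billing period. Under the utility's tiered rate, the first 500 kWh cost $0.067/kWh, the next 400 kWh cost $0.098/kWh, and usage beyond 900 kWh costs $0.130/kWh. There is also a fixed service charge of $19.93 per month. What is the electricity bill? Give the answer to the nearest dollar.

$83

Usage = 25.8 kWh/day × 31 days = 799.8 kWh
First 500 kWh × $0.067 = $33.50
Next 299.8 kWh × $0.098 = $29.38
Remaining tier: 0 kWh (not reached)
Energy charge = $62.88; + service $19.93 = $82.81 ≈ $83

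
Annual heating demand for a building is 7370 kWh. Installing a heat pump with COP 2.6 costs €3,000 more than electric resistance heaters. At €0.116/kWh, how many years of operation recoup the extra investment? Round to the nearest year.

6 years

Resistance: 7370 kWh × €0.116 = €854.92/yr
Heat pump: 7370 / 2.6 = 2835 kWh in → × €0.116 = €328.82/yr
Annual savings = €526.10
Payback = €3,000 / €526.10 = 5.7 years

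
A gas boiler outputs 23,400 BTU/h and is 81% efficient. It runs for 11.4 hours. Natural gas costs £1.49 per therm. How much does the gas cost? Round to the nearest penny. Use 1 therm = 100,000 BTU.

Heat delivered = 23,400 BTU/h × 11.4 h = 266,760 BTU
Gas input = 266,760 / 0.81 = 329,333 BTU
= 329,333 / 100,000 = 3.293 therm
Cost = 3.293 × £1.49/therm = £4.91

£4.91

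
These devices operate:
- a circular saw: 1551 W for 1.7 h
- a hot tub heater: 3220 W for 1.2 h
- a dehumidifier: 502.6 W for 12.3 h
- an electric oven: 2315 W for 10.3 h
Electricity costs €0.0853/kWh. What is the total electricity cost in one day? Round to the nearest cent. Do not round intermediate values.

circular saw: 1551 W × 1.7 h = 2,637 Wh = 2.637 kWh
hot tub heater: 3220 W × 1.2 h = 3,864 Wh = 3.864 kWh
dehumidifier: 502.6 W × 12.3 h = 6,182 Wh = 6.182 kWh
electric oven: 2315 W × 10.3 h = 23,844 Wh = 23.84 kWh
Total energy = 2.637 + 3.864 + 6.182 + 23.84 = 36.53 kWh
Cost = 36.53 kWh × €0.0853 = €3.12

€3.12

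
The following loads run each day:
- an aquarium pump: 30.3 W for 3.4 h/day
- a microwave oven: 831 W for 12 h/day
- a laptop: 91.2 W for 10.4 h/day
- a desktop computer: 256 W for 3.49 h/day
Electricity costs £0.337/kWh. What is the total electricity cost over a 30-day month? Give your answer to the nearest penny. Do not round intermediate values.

aquarium pump: 30.3 W × 3.4 h × 30 d = 3,091 Wh = 3.091 kWh
microwave oven: 831 W × 12 h × 30 d = 299,160 Wh = 299.2 kWh
laptop: 91.2 W × 10.4 h × 30 d = 28,454 Wh = 28.45 kWh
desktop computer: 256 W × 3.49 h × 30 d = 26,803 Wh = 26.8 kWh
Total energy = 3.091 + 299.2 + 28.45 + 26.8 = 357.5 kWh
Cost = 357.5 kWh × £0.337 = £120.48

£120.48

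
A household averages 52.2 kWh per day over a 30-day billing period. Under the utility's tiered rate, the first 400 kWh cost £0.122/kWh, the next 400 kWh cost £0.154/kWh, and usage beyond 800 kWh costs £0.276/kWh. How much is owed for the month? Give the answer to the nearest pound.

Usage = 52.2 kWh/day × 30 days = 1566 kWh
First 400 kWh × £0.122 = £48.80
Next 400 kWh × £0.154 = £61.60
Remaining 766 kWh × £0.276 = £211.42
Total = £321.82 ≈ £322

£322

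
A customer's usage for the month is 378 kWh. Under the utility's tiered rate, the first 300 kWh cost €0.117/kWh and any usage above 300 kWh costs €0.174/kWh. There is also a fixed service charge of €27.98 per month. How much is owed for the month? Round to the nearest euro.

€77

First 300 kWh × €0.117 = €35.10
Remaining 78 kWh × €0.174 = €13.57
Energy charge = €48.67; + service €27.98 = €76.65 ≈ €77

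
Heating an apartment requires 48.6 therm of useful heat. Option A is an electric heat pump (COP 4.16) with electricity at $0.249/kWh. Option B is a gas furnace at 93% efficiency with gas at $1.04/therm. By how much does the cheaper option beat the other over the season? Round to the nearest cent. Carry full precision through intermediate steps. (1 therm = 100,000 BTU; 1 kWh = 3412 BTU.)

$30.91

Heat load = 48.6 therm × 100,000 = 4,860,000 BTU
Gas: input = 4,860,000 / 0.93 = 5,225,806 BTU = 52.26 therm → 52.26 × $1.04 = $54.35
Heat pump: 4,860,000 BTU / 3412 = 1,424 kWh heat; / 4.16 = 342.4 kWh in → × $0.249 = $85.26
Difference = |$54.35 − $85.26| = $30.91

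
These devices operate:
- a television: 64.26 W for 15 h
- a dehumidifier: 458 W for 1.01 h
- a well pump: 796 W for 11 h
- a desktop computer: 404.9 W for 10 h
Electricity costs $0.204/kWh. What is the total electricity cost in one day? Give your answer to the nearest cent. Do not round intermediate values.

$2.90

television: 64.26 W × 15 h = 964 Wh = 0.9639 kWh
dehumidifier: 458 W × 1.01 h = 463 Wh = 0.4626 kWh
well pump: 796 W × 11 h = 8,756 Wh = 8.756 kWh
desktop computer: 404.9 W × 10 h = 4,049 Wh = 4.049 kWh
Total energy = 0.9639 + 0.4626 + 8.756 + 4.049 = 14.23 kWh
Cost = 14.23 kWh × $0.204 = $2.90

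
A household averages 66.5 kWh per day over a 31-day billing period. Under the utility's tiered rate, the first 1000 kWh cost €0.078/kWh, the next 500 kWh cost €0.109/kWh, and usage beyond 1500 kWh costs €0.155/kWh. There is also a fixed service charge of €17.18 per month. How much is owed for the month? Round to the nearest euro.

Usage = 66.5 kWh/day × 31 days = 2061.5 kWh
First 1000 kWh × €0.078 = €78.00
Next 500 kWh × €0.109 = €54.50
Remaining 561.5 kWh × €0.155 = €87.03
Energy charge = €219.53; + service €17.18 = €236.71 ≈ €237

€237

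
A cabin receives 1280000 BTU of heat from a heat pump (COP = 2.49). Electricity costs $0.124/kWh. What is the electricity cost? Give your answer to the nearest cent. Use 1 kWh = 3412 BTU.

$18.68

Heat delivered = 1,280,000 BTU / 3412 = 375.1 kWh
Electrical input = 375.1 kWh / 2.49 = 150.7 kWh
Cost = 150.7 × $0.124/kWh = $18.68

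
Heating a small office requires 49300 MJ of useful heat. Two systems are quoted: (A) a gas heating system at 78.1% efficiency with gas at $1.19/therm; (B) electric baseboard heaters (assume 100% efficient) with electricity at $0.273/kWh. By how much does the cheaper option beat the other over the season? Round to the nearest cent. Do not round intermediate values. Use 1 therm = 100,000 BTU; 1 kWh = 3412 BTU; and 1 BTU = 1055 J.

Heat load = 49300 MJ = 49,300,000,000 J / 1055 = 46,729,858 BTU
Gas: input = 46,729,858 / 0.781 = 59,833,365 BTU = 598.3 therm → 598.3 × $1.19 = $712.02
Electric: 46,729,858 BTU / 3412 = 13,700 kWh → × $0.273 = $3,738.94
Difference = |$712.02 − $3,738.94| = $3,026.92

$3026.92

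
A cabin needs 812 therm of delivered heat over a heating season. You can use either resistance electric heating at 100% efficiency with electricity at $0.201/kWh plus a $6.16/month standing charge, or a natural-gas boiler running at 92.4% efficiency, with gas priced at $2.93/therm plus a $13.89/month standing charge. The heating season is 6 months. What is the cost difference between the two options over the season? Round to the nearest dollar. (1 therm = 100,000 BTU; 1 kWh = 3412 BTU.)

$2162

Heat load = 812 therm × 100,000 = 81,200,000 BTU
Gas: input = 81,200,000 / 0.924 = 87,878,788 BTU = 878.8 therm → 878.8 × $2.93 = $2,574.85; + 6 × $13.89 standing = $2,658.19
Electric: 81,200,000 BTU / 3412 = 23,800 kWh → × $0.201 = $4,783.47; + 6 × $6.16 standing = $4,820.43
Difference = |$2,658.19 − $4,820.43| = $2,162.24 ≈ $2162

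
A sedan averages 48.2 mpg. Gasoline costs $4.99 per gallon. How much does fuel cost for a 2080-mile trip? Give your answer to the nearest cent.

Fuel = 2080 mi / 48.2 mpg = 43.15 gal
Cost = 43.15 gal × $4.99/gal = $215.34

$215.34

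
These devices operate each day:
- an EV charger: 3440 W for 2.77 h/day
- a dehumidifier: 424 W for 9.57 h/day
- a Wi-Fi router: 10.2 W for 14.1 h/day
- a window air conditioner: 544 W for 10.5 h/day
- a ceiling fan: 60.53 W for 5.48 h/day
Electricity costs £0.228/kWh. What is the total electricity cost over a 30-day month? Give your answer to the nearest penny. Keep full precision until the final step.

EV charger: 3440 W × 2.77 h × 30 d = 285,864 Wh = 285.9 kWh
dehumidifier: 424 W × 9.57 h × 30 d = 121,730 Wh = 121.7 kWh
Wi-Fi router: 10.2 W × 14.1 h × 30 d = 4,315 Wh = 4.315 kWh
window air conditioner: 544 W × 10.5 h × 30 d = 171,360 Wh = 171.4 kWh
ceiling fan: 60.53 W × 5.48 h × 30 d = 9,951 Wh = 9.951 kWh
Total energy = 285.9 + 121.7 + 4.315 + 171.4 + 9.951 = 593.2 kWh
Cost = 593.2 kWh × £0.228 = £135.25

£135.25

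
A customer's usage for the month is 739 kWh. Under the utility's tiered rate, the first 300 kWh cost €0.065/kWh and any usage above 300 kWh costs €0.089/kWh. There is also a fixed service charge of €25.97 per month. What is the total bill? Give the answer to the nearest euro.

€85

First 300 kWh × €0.065 = €19.50
Remaining 439 kWh × €0.089 = €39.07
Energy charge = €58.57; + service €25.97 = €84.54 ≈ €85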